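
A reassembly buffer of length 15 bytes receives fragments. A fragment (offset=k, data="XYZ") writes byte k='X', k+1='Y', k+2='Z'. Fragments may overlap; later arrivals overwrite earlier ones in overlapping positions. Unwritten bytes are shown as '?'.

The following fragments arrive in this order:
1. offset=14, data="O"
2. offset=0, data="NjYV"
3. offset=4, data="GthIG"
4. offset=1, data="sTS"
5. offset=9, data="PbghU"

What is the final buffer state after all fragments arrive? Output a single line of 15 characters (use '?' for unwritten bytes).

Answer: NsTSGthIGPbghUO

Derivation:
Fragment 1: offset=14 data="O" -> buffer=??????????????O
Fragment 2: offset=0 data="NjYV" -> buffer=NjYV??????????O
Fragment 3: offset=4 data="GthIG" -> buffer=NjYVGthIG?????O
Fragment 4: offset=1 data="sTS" -> buffer=NsTSGthIG?????O
Fragment 5: offset=9 data="PbghU" -> buffer=NsTSGthIGPbghUO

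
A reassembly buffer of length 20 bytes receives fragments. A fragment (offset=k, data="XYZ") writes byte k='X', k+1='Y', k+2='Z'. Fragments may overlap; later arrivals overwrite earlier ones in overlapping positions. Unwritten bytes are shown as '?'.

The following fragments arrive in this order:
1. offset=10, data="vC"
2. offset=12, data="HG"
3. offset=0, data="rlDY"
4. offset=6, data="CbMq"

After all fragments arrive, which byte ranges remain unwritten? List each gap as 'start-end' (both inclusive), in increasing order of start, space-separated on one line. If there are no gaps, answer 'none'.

Fragment 1: offset=10 len=2
Fragment 2: offset=12 len=2
Fragment 3: offset=0 len=4
Fragment 4: offset=6 len=4
Gaps: 4-5 14-19

Answer: 4-5 14-19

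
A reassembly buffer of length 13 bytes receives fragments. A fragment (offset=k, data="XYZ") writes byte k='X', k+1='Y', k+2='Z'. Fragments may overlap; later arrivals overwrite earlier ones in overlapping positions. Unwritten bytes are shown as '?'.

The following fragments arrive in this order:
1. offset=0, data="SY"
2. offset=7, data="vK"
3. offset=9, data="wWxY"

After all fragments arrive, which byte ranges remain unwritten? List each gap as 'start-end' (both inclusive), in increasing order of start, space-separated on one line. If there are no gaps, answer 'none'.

Answer: 2-6

Derivation:
Fragment 1: offset=0 len=2
Fragment 2: offset=7 len=2
Fragment 3: offset=9 len=4
Gaps: 2-6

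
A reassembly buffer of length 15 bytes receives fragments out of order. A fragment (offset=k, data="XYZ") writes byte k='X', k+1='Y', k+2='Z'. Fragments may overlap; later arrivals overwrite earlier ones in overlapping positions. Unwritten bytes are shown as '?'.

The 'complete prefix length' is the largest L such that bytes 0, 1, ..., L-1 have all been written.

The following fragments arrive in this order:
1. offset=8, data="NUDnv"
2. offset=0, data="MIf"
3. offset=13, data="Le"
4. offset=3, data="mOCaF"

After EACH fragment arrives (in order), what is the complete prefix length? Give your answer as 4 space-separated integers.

Fragment 1: offset=8 data="NUDnv" -> buffer=????????NUDnv?? -> prefix_len=0
Fragment 2: offset=0 data="MIf" -> buffer=MIf?????NUDnv?? -> prefix_len=3
Fragment 3: offset=13 data="Le" -> buffer=MIf?????NUDnvLe -> prefix_len=3
Fragment 4: offset=3 data="mOCaF" -> buffer=MIfmOCaFNUDnvLe -> prefix_len=15

Answer: 0 3 3 15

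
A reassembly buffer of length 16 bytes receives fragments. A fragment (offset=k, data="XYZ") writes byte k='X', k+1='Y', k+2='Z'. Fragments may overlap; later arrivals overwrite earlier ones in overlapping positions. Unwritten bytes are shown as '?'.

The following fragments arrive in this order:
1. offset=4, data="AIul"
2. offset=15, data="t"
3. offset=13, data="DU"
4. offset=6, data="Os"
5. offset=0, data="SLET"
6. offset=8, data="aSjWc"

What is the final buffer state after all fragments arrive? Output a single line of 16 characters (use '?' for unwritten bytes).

Fragment 1: offset=4 data="AIul" -> buffer=????AIul????????
Fragment 2: offset=15 data="t" -> buffer=????AIul???????t
Fragment 3: offset=13 data="DU" -> buffer=????AIul?????DUt
Fragment 4: offset=6 data="Os" -> buffer=????AIOs?????DUt
Fragment 5: offset=0 data="SLET" -> buffer=SLETAIOs?????DUt
Fragment 6: offset=8 data="aSjWc" -> buffer=SLETAIOsaSjWcDUt

Answer: SLETAIOsaSjWcDUt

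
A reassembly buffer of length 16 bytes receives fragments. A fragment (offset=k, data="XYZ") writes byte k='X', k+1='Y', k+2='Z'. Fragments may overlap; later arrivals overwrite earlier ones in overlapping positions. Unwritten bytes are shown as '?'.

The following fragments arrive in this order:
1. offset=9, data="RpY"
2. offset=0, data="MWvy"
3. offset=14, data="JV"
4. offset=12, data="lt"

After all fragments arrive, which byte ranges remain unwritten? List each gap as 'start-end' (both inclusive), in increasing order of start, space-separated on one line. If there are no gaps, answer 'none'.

Answer: 4-8

Derivation:
Fragment 1: offset=9 len=3
Fragment 2: offset=0 len=4
Fragment 3: offset=14 len=2
Fragment 4: offset=12 len=2
Gaps: 4-8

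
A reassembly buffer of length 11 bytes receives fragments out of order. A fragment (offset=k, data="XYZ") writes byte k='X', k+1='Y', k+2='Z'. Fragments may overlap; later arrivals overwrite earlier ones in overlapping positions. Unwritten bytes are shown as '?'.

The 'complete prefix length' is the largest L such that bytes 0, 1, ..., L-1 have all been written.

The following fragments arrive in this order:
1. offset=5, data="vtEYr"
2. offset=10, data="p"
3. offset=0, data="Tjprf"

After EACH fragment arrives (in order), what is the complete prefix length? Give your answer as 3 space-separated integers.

Fragment 1: offset=5 data="vtEYr" -> buffer=?????vtEYr? -> prefix_len=0
Fragment 2: offset=10 data="p" -> buffer=?????vtEYrp -> prefix_len=0
Fragment 3: offset=0 data="Tjprf" -> buffer=TjprfvtEYrp -> prefix_len=11

Answer: 0 0 11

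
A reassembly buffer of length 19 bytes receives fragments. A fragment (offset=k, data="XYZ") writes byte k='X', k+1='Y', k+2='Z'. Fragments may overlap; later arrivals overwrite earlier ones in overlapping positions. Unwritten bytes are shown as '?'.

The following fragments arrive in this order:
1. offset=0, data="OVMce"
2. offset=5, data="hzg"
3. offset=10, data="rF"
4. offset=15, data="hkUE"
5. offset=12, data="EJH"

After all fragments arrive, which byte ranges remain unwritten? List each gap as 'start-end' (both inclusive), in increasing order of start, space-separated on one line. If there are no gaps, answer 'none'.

Answer: 8-9

Derivation:
Fragment 1: offset=0 len=5
Fragment 2: offset=5 len=3
Fragment 3: offset=10 len=2
Fragment 4: offset=15 len=4
Fragment 5: offset=12 len=3
Gaps: 8-9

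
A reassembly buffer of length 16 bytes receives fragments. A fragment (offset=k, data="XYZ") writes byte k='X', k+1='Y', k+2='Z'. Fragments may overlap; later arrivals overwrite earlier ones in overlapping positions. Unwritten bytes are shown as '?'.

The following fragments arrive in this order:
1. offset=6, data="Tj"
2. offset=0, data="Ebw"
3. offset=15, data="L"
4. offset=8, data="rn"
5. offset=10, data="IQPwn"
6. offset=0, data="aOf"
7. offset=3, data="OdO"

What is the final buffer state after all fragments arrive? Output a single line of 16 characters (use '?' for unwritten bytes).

Fragment 1: offset=6 data="Tj" -> buffer=??????Tj????????
Fragment 2: offset=0 data="Ebw" -> buffer=Ebw???Tj????????
Fragment 3: offset=15 data="L" -> buffer=Ebw???Tj???????L
Fragment 4: offset=8 data="rn" -> buffer=Ebw???Tjrn?????L
Fragment 5: offset=10 data="IQPwn" -> buffer=Ebw???TjrnIQPwnL
Fragment 6: offset=0 data="aOf" -> buffer=aOf???TjrnIQPwnL
Fragment 7: offset=3 data="OdO" -> buffer=aOfOdOTjrnIQPwnL

Answer: aOfOdOTjrnIQPwnL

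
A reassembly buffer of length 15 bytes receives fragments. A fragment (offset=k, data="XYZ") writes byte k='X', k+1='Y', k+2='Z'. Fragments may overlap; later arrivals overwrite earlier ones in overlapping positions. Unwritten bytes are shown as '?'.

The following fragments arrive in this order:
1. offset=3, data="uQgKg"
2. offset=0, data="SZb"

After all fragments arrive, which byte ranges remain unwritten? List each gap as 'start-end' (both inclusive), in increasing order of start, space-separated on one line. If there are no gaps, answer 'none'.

Fragment 1: offset=3 len=5
Fragment 2: offset=0 len=3
Gaps: 8-14

Answer: 8-14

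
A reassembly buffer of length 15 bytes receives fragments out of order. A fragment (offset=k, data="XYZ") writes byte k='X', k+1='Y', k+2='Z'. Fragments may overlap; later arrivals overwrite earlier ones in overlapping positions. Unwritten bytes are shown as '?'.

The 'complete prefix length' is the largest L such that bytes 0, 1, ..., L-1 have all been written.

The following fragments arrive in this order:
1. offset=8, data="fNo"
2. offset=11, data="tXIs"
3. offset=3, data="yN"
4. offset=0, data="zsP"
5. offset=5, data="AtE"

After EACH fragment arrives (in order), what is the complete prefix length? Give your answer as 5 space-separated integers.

Answer: 0 0 0 5 15

Derivation:
Fragment 1: offset=8 data="fNo" -> buffer=????????fNo???? -> prefix_len=0
Fragment 2: offset=11 data="tXIs" -> buffer=????????fNotXIs -> prefix_len=0
Fragment 3: offset=3 data="yN" -> buffer=???yN???fNotXIs -> prefix_len=0
Fragment 4: offset=0 data="zsP" -> buffer=zsPyN???fNotXIs -> prefix_len=5
Fragment 5: offset=5 data="AtE" -> buffer=zsPyNAtEfNotXIs -> prefix_len=15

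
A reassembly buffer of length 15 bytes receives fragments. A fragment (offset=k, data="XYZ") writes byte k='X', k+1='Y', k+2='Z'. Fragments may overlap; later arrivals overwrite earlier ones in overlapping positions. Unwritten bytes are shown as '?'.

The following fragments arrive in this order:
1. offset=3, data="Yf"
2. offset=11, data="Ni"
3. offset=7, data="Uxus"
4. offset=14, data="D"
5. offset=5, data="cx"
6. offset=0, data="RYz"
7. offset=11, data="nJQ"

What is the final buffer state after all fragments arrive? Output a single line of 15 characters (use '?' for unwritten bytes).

Answer: RYzYfcxUxusnJQD

Derivation:
Fragment 1: offset=3 data="Yf" -> buffer=???Yf??????????
Fragment 2: offset=11 data="Ni" -> buffer=???Yf??????Ni??
Fragment 3: offset=7 data="Uxus" -> buffer=???Yf??UxusNi??
Fragment 4: offset=14 data="D" -> buffer=???Yf??UxusNi?D
Fragment 5: offset=5 data="cx" -> buffer=???YfcxUxusNi?D
Fragment 6: offset=0 data="RYz" -> buffer=RYzYfcxUxusNi?D
Fragment 7: offset=11 data="nJQ" -> buffer=RYzYfcxUxusnJQD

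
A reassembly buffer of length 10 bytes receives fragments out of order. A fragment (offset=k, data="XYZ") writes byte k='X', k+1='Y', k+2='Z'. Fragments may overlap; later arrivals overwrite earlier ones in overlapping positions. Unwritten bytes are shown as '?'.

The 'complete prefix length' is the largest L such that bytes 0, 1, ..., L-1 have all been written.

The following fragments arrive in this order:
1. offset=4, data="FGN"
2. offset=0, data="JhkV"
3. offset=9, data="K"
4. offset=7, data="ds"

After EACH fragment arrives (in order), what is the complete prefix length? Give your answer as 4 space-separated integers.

Answer: 0 7 7 10

Derivation:
Fragment 1: offset=4 data="FGN" -> buffer=????FGN??? -> prefix_len=0
Fragment 2: offset=0 data="JhkV" -> buffer=JhkVFGN??? -> prefix_len=7
Fragment 3: offset=9 data="K" -> buffer=JhkVFGN??K -> prefix_len=7
Fragment 4: offset=7 data="ds" -> buffer=JhkVFGNdsK -> prefix_len=10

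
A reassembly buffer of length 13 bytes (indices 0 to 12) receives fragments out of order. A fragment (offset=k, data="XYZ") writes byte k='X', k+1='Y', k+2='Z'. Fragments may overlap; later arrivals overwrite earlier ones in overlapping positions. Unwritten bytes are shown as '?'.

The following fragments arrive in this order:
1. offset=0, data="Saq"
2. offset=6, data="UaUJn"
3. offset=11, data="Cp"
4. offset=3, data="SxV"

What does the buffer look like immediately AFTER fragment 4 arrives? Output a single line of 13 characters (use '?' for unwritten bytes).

Fragment 1: offset=0 data="Saq" -> buffer=Saq??????????
Fragment 2: offset=6 data="UaUJn" -> buffer=Saq???UaUJn??
Fragment 3: offset=11 data="Cp" -> buffer=Saq???UaUJnCp
Fragment 4: offset=3 data="SxV" -> buffer=SaqSxVUaUJnCp

Answer: SaqSxVUaUJnCp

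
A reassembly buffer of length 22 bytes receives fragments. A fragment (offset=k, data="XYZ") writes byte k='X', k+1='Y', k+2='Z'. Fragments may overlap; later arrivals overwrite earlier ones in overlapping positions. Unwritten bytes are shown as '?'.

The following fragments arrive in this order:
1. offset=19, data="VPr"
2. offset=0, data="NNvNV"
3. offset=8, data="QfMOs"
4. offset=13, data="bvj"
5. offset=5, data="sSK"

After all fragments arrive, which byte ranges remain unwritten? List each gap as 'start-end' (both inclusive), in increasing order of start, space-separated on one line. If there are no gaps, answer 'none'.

Fragment 1: offset=19 len=3
Fragment 2: offset=0 len=5
Fragment 3: offset=8 len=5
Fragment 4: offset=13 len=3
Fragment 5: offset=5 len=3
Gaps: 16-18

Answer: 16-18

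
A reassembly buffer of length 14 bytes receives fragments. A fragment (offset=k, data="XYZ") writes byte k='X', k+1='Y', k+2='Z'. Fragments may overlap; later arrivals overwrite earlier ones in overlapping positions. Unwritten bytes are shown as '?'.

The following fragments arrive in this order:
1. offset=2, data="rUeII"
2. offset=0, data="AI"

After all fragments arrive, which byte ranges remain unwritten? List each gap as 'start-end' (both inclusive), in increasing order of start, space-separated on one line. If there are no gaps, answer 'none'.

Fragment 1: offset=2 len=5
Fragment 2: offset=0 len=2
Gaps: 7-13

Answer: 7-13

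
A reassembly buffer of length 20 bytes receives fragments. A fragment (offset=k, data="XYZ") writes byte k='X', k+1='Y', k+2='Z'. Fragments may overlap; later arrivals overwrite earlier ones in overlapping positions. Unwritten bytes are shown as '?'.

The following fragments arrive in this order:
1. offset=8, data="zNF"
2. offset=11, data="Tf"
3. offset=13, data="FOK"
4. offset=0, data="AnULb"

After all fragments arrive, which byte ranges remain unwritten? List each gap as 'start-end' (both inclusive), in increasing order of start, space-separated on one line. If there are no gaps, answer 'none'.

Answer: 5-7 16-19

Derivation:
Fragment 1: offset=8 len=3
Fragment 2: offset=11 len=2
Fragment 3: offset=13 len=3
Fragment 4: offset=0 len=5
Gaps: 5-7 16-19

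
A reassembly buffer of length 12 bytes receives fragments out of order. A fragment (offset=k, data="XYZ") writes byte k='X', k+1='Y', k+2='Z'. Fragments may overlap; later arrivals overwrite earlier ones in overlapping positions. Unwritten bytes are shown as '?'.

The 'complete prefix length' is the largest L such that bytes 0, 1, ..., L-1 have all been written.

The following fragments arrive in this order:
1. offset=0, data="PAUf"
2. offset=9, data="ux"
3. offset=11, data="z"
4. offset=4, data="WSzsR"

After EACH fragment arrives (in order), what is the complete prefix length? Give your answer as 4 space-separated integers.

Answer: 4 4 4 12

Derivation:
Fragment 1: offset=0 data="PAUf" -> buffer=PAUf???????? -> prefix_len=4
Fragment 2: offset=9 data="ux" -> buffer=PAUf?????ux? -> prefix_len=4
Fragment 3: offset=11 data="z" -> buffer=PAUf?????uxz -> prefix_len=4
Fragment 4: offset=4 data="WSzsR" -> buffer=PAUfWSzsRuxz -> prefix_len=12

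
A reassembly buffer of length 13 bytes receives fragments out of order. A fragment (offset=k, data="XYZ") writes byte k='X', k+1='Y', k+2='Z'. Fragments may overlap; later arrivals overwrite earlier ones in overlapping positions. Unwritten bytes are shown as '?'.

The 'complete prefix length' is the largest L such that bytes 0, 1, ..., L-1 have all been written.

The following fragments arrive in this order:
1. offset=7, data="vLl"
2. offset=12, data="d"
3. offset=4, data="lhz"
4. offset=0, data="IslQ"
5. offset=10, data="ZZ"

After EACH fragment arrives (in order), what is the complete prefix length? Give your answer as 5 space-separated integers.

Fragment 1: offset=7 data="vLl" -> buffer=???????vLl??? -> prefix_len=0
Fragment 2: offset=12 data="d" -> buffer=???????vLl??d -> prefix_len=0
Fragment 3: offset=4 data="lhz" -> buffer=????lhzvLl??d -> prefix_len=0
Fragment 4: offset=0 data="IslQ" -> buffer=IslQlhzvLl??d -> prefix_len=10
Fragment 5: offset=10 data="ZZ" -> buffer=IslQlhzvLlZZd -> prefix_len=13

Answer: 0 0 0 10 13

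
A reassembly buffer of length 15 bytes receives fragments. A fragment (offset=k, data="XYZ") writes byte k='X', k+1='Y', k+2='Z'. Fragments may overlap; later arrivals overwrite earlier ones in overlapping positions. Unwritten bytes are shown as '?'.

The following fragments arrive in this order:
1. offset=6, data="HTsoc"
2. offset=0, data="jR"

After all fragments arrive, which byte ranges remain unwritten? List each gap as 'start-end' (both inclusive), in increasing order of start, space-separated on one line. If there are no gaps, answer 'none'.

Answer: 2-5 11-14

Derivation:
Fragment 1: offset=6 len=5
Fragment 2: offset=0 len=2
Gaps: 2-5 11-14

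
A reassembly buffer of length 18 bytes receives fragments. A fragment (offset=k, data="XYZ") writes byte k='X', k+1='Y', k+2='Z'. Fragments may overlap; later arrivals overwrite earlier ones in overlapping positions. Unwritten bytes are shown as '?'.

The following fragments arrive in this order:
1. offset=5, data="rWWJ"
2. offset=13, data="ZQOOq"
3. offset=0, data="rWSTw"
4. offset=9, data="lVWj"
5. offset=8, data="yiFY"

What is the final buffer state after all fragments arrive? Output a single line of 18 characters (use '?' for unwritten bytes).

Answer: rWSTwrWWyiFYjZQOOq

Derivation:
Fragment 1: offset=5 data="rWWJ" -> buffer=?????rWWJ?????????
Fragment 2: offset=13 data="ZQOOq" -> buffer=?????rWWJ????ZQOOq
Fragment 3: offset=0 data="rWSTw" -> buffer=rWSTwrWWJ????ZQOOq
Fragment 4: offset=9 data="lVWj" -> buffer=rWSTwrWWJlVWjZQOOq
Fragment 5: offset=8 data="yiFY" -> buffer=rWSTwrWWyiFYjZQOOq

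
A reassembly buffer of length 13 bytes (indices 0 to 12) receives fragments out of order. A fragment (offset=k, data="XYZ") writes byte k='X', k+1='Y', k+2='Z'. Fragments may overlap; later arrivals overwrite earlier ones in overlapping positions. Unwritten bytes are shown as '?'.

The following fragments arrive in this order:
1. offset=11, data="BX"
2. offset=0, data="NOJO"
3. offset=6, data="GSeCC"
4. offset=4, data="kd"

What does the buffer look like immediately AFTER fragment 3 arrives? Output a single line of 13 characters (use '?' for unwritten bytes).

Fragment 1: offset=11 data="BX" -> buffer=???????????BX
Fragment 2: offset=0 data="NOJO" -> buffer=NOJO???????BX
Fragment 3: offset=6 data="GSeCC" -> buffer=NOJO??GSeCCBX

Answer: NOJO??GSeCCBX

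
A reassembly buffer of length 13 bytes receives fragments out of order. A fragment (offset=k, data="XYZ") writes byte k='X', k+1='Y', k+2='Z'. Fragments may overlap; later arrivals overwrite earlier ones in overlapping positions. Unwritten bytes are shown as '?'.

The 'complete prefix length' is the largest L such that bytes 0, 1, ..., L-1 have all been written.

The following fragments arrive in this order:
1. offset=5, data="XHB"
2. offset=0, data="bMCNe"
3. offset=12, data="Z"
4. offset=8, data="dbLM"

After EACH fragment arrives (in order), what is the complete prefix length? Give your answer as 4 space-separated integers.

Fragment 1: offset=5 data="XHB" -> buffer=?????XHB????? -> prefix_len=0
Fragment 2: offset=0 data="bMCNe" -> buffer=bMCNeXHB????? -> prefix_len=8
Fragment 3: offset=12 data="Z" -> buffer=bMCNeXHB????Z -> prefix_len=8
Fragment 4: offset=8 data="dbLM" -> buffer=bMCNeXHBdbLMZ -> prefix_len=13

Answer: 0 8 8 13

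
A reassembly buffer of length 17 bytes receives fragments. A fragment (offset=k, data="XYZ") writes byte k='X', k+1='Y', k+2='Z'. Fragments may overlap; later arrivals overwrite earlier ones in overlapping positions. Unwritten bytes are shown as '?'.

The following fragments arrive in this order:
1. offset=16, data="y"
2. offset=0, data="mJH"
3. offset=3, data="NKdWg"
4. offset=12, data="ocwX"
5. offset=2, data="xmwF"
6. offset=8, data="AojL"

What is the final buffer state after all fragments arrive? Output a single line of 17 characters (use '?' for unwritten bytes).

Fragment 1: offset=16 data="y" -> buffer=????????????????y
Fragment 2: offset=0 data="mJH" -> buffer=mJH?????????????y
Fragment 3: offset=3 data="NKdWg" -> buffer=mJHNKdWg????????y
Fragment 4: offset=12 data="ocwX" -> buffer=mJHNKdWg????ocwXy
Fragment 5: offset=2 data="xmwF" -> buffer=mJxmwFWg????ocwXy
Fragment 6: offset=8 data="AojL" -> buffer=mJxmwFWgAojLocwXy

Answer: mJxmwFWgAojLocwXy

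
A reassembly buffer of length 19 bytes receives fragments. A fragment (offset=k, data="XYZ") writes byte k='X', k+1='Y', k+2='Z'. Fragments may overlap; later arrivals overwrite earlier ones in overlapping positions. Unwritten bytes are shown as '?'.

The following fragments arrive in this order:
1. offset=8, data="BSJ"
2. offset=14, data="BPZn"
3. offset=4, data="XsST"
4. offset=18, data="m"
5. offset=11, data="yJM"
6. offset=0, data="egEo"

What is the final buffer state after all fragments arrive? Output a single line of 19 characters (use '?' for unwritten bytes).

Answer: egEoXsSTBSJyJMBPZnm

Derivation:
Fragment 1: offset=8 data="BSJ" -> buffer=????????BSJ????????
Fragment 2: offset=14 data="BPZn" -> buffer=????????BSJ???BPZn?
Fragment 3: offset=4 data="XsST" -> buffer=????XsSTBSJ???BPZn?
Fragment 4: offset=18 data="m" -> buffer=????XsSTBSJ???BPZnm
Fragment 5: offset=11 data="yJM" -> buffer=????XsSTBSJyJMBPZnm
Fragment 6: offset=0 data="egEo" -> buffer=egEoXsSTBSJyJMBPZnm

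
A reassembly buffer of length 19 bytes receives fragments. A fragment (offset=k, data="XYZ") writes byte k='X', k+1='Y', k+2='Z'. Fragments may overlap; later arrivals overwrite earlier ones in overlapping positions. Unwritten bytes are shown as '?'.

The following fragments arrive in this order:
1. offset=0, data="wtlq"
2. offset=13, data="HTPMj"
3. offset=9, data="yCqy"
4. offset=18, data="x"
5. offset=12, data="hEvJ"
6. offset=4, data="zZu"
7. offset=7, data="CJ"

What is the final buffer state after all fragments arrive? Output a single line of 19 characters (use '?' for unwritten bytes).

Fragment 1: offset=0 data="wtlq" -> buffer=wtlq???????????????
Fragment 2: offset=13 data="HTPMj" -> buffer=wtlq?????????HTPMj?
Fragment 3: offset=9 data="yCqy" -> buffer=wtlq?????yCqyHTPMj?
Fragment 4: offset=18 data="x" -> buffer=wtlq?????yCqyHTPMjx
Fragment 5: offset=12 data="hEvJ" -> buffer=wtlq?????yCqhEvJMjx
Fragment 6: offset=4 data="zZu" -> buffer=wtlqzZu??yCqhEvJMjx
Fragment 7: offset=7 data="CJ" -> buffer=wtlqzZuCJyCqhEvJMjx

Answer: wtlqzZuCJyCqhEvJMjx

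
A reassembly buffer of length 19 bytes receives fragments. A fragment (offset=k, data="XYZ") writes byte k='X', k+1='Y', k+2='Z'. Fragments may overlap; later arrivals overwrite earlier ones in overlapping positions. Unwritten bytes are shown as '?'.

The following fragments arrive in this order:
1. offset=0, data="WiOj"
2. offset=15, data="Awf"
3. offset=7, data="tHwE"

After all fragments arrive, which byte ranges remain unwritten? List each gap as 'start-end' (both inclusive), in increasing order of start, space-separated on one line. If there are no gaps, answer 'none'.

Fragment 1: offset=0 len=4
Fragment 2: offset=15 len=3
Fragment 3: offset=7 len=4
Gaps: 4-6 11-14 18-18

Answer: 4-6 11-14 18-18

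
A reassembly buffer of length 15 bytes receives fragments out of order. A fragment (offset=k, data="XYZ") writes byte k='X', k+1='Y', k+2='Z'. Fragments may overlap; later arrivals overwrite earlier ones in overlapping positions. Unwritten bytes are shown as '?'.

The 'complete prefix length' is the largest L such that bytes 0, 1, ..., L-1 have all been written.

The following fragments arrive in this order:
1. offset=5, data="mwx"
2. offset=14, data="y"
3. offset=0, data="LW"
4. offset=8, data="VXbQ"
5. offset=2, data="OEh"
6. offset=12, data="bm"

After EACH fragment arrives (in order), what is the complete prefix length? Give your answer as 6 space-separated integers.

Fragment 1: offset=5 data="mwx" -> buffer=?????mwx??????? -> prefix_len=0
Fragment 2: offset=14 data="y" -> buffer=?????mwx??????y -> prefix_len=0
Fragment 3: offset=0 data="LW" -> buffer=LW???mwx??????y -> prefix_len=2
Fragment 4: offset=8 data="VXbQ" -> buffer=LW???mwxVXbQ??y -> prefix_len=2
Fragment 5: offset=2 data="OEh" -> buffer=LWOEhmwxVXbQ??y -> prefix_len=12
Fragment 6: offset=12 data="bm" -> buffer=LWOEhmwxVXbQbmy -> prefix_len=15

Answer: 0 0 2 2 12 15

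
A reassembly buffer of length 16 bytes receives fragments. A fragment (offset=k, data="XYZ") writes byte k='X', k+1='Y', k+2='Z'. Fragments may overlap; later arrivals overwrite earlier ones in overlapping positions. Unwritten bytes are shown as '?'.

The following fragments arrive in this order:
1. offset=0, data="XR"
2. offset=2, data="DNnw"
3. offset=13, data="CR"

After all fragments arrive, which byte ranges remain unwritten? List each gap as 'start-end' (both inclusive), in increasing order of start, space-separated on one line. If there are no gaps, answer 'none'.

Answer: 6-12 15-15

Derivation:
Fragment 1: offset=0 len=2
Fragment 2: offset=2 len=4
Fragment 3: offset=13 len=2
Gaps: 6-12 15-15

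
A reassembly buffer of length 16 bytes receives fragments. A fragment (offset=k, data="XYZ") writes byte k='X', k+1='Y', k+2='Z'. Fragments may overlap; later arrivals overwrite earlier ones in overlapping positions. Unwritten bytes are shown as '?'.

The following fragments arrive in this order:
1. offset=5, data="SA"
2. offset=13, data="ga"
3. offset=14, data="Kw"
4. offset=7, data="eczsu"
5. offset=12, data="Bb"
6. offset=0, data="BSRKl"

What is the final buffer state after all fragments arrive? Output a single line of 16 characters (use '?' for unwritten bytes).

Fragment 1: offset=5 data="SA" -> buffer=?????SA?????????
Fragment 2: offset=13 data="ga" -> buffer=?????SA??????ga?
Fragment 3: offset=14 data="Kw" -> buffer=?????SA??????gKw
Fragment 4: offset=7 data="eczsu" -> buffer=?????SAeczsu?gKw
Fragment 5: offset=12 data="Bb" -> buffer=?????SAeczsuBbKw
Fragment 6: offset=0 data="BSRKl" -> buffer=BSRKlSAeczsuBbKw

Answer: BSRKlSAeczsuBbKw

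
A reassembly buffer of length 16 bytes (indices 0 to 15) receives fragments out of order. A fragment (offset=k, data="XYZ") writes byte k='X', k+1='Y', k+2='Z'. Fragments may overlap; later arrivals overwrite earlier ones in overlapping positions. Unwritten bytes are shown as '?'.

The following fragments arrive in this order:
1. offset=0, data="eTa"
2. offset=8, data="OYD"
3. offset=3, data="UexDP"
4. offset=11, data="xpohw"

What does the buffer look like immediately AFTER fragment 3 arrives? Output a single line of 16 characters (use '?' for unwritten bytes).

Fragment 1: offset=0 data="eTa" -> buffer=eTa?????????????
Fragment 2: offset=8 data="OYD" -> buffer=eTa?????OYD?????
Fragment 3: offset=3 data="UexDP" -> buffer=eTaUexDPOYD?????

Answer: eTaUexDPOYD?????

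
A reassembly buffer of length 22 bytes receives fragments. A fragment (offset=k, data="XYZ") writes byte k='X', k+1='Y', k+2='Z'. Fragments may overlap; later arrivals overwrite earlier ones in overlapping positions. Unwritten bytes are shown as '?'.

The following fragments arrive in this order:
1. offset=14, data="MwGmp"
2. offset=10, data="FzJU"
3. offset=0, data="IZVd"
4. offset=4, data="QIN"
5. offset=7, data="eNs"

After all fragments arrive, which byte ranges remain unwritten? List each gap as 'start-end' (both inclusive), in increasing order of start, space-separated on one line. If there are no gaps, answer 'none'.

Fragment 1: offset=14 len=5
Fragment 2: offset=10 len=4
Fragment 3: offset=0 len=4
Fragment 4: offset=4 len=3
Fragment 5: offset=7 len=3
Gaps: 19-21

Answer: 19-21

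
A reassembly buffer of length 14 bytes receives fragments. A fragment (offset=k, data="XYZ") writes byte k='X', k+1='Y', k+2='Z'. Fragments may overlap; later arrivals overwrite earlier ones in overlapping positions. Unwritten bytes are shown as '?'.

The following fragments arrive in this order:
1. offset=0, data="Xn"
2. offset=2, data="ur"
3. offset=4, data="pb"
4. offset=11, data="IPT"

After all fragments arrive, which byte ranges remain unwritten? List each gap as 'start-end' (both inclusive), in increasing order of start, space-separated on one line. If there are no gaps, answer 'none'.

Answer: 6-10

Derivation:
Fragment 1: offset=0 len=2
Fragment 2: offset=2 len=2
Fragment 3: offset=4 len=2
Fragment 4: offset=11 len=3
Gaps: 6-10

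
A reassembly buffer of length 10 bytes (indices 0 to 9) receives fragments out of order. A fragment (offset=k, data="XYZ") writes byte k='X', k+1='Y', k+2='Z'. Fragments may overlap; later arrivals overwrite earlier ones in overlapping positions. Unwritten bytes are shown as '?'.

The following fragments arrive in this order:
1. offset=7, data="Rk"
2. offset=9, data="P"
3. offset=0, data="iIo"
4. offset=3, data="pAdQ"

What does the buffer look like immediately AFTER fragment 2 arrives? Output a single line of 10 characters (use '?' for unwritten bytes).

Fragment 1: offset=7 data="Rk" -> buffer=???????Rk?
Fragment 2: offset=9 data="P" -> buffer=???????RkP

Answer: ???????RkP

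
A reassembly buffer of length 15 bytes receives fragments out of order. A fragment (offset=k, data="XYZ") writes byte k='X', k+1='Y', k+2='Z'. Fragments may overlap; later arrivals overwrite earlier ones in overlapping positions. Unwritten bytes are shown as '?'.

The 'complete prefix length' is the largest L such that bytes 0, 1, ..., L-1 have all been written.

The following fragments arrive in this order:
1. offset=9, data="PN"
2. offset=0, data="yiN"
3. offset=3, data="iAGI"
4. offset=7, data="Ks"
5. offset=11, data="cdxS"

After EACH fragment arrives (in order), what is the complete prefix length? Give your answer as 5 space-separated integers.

Answer: 0 3 7 11 15

Derivation:
Fragment 1: offset=9 data="PN" -> buffer=?????????PN???? -> prefix_len=0
Fragment 2: offset=0 data="yiN" -> buffer=yiN??????PN???? -> prefix_len=3
Fragment 3: offset=3 data="iAGI" -> buffer=yiNiAGI??PN???? -> prefix_len=7
Fragment 4: offset=7 data="Ks" -> buffer=yiNiAGIKsPN???? -> prefix_len=11
Fragment 5: offset=11 data="cdxS" -> buffer=yiNiAGIKsPNcdxS -> prefix_len=15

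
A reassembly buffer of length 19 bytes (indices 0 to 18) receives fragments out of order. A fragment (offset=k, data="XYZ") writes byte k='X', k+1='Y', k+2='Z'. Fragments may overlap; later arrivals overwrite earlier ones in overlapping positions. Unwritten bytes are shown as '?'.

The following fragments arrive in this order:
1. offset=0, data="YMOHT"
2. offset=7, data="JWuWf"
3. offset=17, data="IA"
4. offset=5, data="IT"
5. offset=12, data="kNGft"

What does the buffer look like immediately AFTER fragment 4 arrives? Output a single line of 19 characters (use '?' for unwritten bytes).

Answer: YMOHTITJWuWf?????IA

Derivation:
Fragment 1: offset=0 data="YMOHT" -> buffer=YMOHT??????????????
Fragment 2: offset=7 data="JWuWf" -> buffer=YMOHT??JWuWf???????
Fragment 3: offset=17 data="IA" -> buffer=YMOHT??JWuWf?????IA
Fragment 4: offset=5 data="IT" -> buffer=YMOHTITJWuWf?????IA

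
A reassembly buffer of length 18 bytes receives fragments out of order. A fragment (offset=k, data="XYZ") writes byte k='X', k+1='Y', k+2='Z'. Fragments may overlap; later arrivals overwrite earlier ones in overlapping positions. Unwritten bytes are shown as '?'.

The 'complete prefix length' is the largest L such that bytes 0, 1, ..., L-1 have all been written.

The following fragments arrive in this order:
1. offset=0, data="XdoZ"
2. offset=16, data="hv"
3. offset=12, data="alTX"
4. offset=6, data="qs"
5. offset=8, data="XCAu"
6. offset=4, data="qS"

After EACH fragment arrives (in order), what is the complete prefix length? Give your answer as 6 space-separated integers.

Answer: 4 4 4 4 4 18

Derivation:
Fragment 1: offset=0 data="XdoZ" -> buffer=XdoZ?????????????? -> prefix_len=4
Fragment 2: offset=16 data="hv" -> buffer=XdoZ????????????hv -> prefix_len=4
Fragment 3: offset=12 data="alTX" -> buffer=XdoZ????????alTXhv -> prefix_len=4
Fragment 4: offset=6 data="qs" -> buffer=XdoZ??qs????alTXhv -> prefix_len=4
Fragment 5: offset=8 data="XCAu" -> buffer=XdoZ??qsXCAualTXhv -> prefix_len=4
Fragment 6: offset=4 data="qS" -> buffer=XdoZqSqsXCAualTXhv -> prefix_len=18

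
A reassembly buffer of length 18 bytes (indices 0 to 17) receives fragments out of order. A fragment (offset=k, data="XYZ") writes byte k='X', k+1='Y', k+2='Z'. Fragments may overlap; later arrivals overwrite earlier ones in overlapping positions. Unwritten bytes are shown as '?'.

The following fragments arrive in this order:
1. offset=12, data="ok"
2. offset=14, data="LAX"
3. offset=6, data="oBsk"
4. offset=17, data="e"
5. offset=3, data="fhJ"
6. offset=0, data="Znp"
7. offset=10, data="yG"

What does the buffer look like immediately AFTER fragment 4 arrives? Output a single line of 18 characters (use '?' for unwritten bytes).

Fragment 1: offset=12 data="ok" -> buffer=????????????ok????
Fragment 2: offset=14 data="LAX" -> buffer=????????????okLAX?
Fragment 3: offset=6 data="oBsk" -> buffer=??????oBsk??okLAX?
Fragment 4: offset=17 data="e" -> buffer=??????oBsk??okLAXe

Answer: ??????oBsk??okLAXe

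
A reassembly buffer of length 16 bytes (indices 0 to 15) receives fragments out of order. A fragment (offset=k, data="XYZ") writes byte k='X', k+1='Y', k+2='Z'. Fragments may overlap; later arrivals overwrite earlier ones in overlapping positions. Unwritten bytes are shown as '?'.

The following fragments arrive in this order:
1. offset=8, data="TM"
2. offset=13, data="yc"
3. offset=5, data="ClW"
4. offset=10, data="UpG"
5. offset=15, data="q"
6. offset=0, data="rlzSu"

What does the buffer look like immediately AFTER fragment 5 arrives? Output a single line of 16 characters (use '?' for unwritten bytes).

Fragment 1: offset=8 data="TM" -> buffer=????????TM??????
Fragment 2: offset=13 data="yc" -> buffer=????????TM???yc?
Fragment 3: offset=5 data="ClW" -> buffer=?????ClWTM???yc?
Fragment 4: offset=10 data="UpG" -> buffer=?????ClWTMUpGyc?
Fragment 5: offset=15 data="q" -> buffer=?????ClWTMUpGycq

Answer: ?????ClWTMUpGycq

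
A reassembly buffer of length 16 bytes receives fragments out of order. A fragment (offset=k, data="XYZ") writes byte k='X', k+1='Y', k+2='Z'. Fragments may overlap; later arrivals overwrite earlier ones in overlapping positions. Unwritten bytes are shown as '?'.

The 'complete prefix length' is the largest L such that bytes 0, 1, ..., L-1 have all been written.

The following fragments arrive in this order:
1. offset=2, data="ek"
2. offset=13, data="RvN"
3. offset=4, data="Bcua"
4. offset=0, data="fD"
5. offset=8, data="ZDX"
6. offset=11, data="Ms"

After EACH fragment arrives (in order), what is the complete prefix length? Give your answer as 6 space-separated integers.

Fragment 1: offset=2 data="ek" -> buffer=??ek???????????? -> prefix_len=0
Fragment 2: offset=13 data="RvN" -> buffer=??ek?????????RvN -> prefix_len=0
Fragment 3: offset=4 data="Bcua" -> buffer=??ekBcua?????RvN -> prefix_len=0
Fragment 4: offset=0 data="fD" -> buffer=fDekBcua?????RvN -> prefix_len=8
Fragment 5: offset=8 data="ZDX" -> buffer=fDekBcuaZDX??RvN -> prefix_len=11
Fragment 6: offset=11 data="Ms" -> buffer=fDekBcuaZDXMsRvN -> prefix_len=16

Answer: 0 0 0 8 11 16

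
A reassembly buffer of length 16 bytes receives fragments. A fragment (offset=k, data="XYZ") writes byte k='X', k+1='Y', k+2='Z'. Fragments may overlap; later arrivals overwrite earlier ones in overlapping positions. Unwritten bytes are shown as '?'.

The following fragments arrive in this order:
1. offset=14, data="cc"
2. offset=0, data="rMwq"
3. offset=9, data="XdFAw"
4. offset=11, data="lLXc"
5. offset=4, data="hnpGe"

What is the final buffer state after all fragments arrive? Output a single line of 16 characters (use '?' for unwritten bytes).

Answer: rMwqhnpGeXdlLXcc

Derivation:
Fragment 1: offset=14 data="cc" -> buffer=??????????????cc
Fragment 2: offset=0 data="rMwq" -> buffer=rMwq??????????cc
Fragment 3: offset=9 data="XdFAw" -> buffer=rMwq?????XdFAwcc
Fragment 4: offset=11 data="lLXc" -> buffer=rMwq?????XdlLXcc
Fragment 5: offset=4 data="hnpGe" -> buffer=rMwqhnpGeXdlLXcc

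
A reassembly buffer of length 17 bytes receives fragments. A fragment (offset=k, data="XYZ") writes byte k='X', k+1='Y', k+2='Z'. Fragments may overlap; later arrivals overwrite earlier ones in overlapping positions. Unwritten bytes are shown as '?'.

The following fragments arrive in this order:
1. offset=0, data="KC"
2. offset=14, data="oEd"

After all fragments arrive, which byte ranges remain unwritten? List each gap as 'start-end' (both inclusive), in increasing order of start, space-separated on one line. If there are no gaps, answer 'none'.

Answer: 2-13

Derivation:
Fragment 1: offset=0 len=2
Fragment 2: offset=14 len=3
Gaps: 2-13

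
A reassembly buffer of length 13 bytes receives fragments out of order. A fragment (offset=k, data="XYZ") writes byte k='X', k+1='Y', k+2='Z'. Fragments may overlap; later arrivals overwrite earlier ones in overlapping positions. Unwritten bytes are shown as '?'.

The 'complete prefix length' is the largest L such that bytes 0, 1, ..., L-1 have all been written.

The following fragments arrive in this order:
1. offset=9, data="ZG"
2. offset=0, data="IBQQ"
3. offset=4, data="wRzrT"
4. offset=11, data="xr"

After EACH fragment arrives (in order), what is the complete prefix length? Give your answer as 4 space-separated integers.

Fragment 1: offset=9 data="ZG" -> buffer=?????????ZG?? -> prefix_len=0
Fragment 2: offset=0 data="IBQQ" -> buffer=IBQQ?????ZG?? -> prefix_len=4
Fragment 3: offset=4 data="wRzrT" -> buffer=IBQQwRzrTZG?? -> prefix_len=11
Fragment 4: offset=11 data="xr" -> buffer=IBQQwRzrTZGxr -> prefix_len=13

Answer: 0 4 11 13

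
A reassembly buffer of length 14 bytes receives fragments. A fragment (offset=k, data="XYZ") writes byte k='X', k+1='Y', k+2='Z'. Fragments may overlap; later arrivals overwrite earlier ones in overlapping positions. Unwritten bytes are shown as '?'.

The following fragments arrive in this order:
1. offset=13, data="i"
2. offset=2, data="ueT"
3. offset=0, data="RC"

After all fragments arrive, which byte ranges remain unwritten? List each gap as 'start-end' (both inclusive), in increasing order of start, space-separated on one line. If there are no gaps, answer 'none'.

Answer: 5-12

Derivation:
Fragment 1: offset=13 len=1
Fragment 2: offset=2 len=3
Fragment 3: offset=0 len=2
Gaps: 5-12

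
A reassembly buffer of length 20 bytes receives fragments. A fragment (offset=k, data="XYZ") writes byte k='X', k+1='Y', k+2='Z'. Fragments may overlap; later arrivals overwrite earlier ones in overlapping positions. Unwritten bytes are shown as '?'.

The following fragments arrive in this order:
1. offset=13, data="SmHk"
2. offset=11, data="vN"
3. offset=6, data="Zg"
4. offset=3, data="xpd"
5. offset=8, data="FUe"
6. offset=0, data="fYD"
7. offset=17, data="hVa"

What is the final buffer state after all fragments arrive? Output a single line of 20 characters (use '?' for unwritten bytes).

Answer: fYDxpdZgFUevNSmHkhVa

Derivation:
Fragment 1: offset=13 data="SmHk" -> buffer=?????????????SmHk???
Fragment 2: offset=11 data="vN" -> buffer=???????????vNSmHk???
Fragment 3: offset=6 data="Zg" -> buffer=??????Zg???vNSmHk???
Fragment 4: offset=3 data="xpd" -> buffer=???xpdZg???vNSmHk???
Fragment 5: offset=8 data="FUe" -> buffer=???xpdZgFUevNSmHk???
Fragment 6: offset=0 data="fYD" -> buffer=fYDxpdZgFUevNSmHk???
Fragment 7: offset=17 data="hVa" -> buffer=fYDxpdZgFUevNSmHkhVa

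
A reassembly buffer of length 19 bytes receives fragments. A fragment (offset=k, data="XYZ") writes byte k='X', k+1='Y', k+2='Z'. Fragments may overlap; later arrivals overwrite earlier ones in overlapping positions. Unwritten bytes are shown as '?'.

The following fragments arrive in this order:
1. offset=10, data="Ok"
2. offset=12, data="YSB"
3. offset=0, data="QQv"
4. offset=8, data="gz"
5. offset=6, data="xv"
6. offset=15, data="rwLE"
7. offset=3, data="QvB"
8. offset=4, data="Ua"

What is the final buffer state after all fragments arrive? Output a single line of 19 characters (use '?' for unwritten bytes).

Fragment 1: offset=10 data="Ok" -> buffer=??????????Ok???????
Fragment 2: offset=12 data="YSB" -> buffer=??????????OkYSB????
Fragment 3: offset=0 data="QQv" -> buffer=QQv???????OkYSB????
Fragment 4: offset=8 data="gz" -> buffer=QQv?????gzOkYSB????
Fragment 5: offset=6 data="xv" -> buffer=QQv???xvgzOkYSB????
Fragment 6: offset=15 data="rwLE" -> buffer=QQv???xvgzOkYSBrwLE
Fragment 7: offset=3 data="QvB" -> buffer=QQvQvBxvgzOkYSBrwLE
Fragment 8: offset=4 data="Ua" -> buffer=QQvQUaxvgzOkYSBrwLE

Answer: QQvQUaxvgzOkYSBrwLE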